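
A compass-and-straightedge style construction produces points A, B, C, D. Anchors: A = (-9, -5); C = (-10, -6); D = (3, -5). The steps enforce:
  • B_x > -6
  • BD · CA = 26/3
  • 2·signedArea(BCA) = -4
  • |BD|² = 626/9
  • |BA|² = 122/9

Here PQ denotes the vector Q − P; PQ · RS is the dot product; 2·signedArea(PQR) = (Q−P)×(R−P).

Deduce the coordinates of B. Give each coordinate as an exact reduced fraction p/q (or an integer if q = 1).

B = (-16/3, -16/3)

1. B_x = -16/3  [2·signedArea(BCA) = -4 ∩ BD · CA = 26/3]
2. B_y = -16/3  [2·signedArea(BCA) = -4 ∩ BD · CA = 26/3]
   → B = (-16/3, -16/3)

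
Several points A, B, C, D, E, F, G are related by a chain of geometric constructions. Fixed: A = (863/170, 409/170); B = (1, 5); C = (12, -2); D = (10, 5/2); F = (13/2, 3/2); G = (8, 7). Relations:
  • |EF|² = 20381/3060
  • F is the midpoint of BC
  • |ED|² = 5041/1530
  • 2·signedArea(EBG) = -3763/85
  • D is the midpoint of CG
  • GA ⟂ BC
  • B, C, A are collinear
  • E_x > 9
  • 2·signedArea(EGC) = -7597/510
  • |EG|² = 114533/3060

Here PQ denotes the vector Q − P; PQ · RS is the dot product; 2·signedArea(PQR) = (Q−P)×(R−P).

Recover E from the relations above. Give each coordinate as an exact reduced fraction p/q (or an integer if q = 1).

1. E_x = 4603/510  [2·signedArea(EBG) = -3763/85 ∩ 2·signedArea(EGC) = -7597/510]
2. E_y = 247/255  [2·signedArea(EBG) = -3763/85 ∩ 2·signedArea(EGC) = -7597/510]
   → E = (4603/510, 247/255)

E = (4603/510, 247/255)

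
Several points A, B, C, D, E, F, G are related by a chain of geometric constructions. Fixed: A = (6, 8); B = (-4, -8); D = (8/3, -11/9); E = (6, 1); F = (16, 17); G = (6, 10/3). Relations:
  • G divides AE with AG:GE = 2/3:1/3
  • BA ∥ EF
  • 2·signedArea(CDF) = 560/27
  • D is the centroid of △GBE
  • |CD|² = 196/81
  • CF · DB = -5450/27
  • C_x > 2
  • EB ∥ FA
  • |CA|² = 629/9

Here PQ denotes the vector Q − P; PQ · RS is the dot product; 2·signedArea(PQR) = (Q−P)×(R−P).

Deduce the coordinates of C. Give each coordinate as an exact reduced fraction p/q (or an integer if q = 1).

C = (8/3, 1/3)

1. C_x = 8/3  [2·signedArea(CDF) = 560/27 ∩ CF · DB = -5450/27]
2. C_y = 1/3  [2·signedArea(CDF) = 560/27 ∩ CF · DB = -5450/27]
   → C = (8/3, 1/3)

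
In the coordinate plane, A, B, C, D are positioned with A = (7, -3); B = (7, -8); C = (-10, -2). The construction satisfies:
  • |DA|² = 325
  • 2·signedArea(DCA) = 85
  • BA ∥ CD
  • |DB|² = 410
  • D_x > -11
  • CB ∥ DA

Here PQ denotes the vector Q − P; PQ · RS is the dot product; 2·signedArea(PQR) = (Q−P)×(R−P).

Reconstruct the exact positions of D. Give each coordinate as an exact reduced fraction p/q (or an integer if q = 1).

1. D_x = -10  [CB ∥ DA ∩ BA ∥ CD]
2. D_y = 3  [CB ∥ DA ∩ BA ∥ CD]
   → D = (-10, 3)

D = (-10, 3)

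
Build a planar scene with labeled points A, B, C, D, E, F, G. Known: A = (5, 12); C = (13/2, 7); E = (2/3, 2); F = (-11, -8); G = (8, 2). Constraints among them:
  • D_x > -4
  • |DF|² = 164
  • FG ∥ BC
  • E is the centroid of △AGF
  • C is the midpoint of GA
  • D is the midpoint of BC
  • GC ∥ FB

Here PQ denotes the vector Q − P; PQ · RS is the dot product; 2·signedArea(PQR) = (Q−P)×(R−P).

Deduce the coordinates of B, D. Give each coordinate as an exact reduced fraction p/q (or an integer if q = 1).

1. B_x = -25/2  [FG ∥ BC ∩ GC ∥ FB]
2. B_y = -3  [FG ∥ BC ∩ GC ∥ FB]
   → B = (-25/2, -3)
3. D_x = -3  [D is the midpoint of BC]
4. D_y = 2  [D is the midpoint of BC]
   → D = (-3, 2)

B = (-25/2, -3)
D = (-3, 2)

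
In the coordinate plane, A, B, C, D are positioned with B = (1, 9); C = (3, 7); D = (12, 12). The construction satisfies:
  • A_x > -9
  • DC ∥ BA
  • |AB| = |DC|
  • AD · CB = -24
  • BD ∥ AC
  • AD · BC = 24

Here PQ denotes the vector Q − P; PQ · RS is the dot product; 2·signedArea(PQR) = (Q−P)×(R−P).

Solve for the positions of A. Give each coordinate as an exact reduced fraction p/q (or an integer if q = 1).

1. A_x = -8  [BD ∥ AC ∩ DC ∥ BA]
2. A_y = 4  [BD ∥ AC ∩ DC ∥ BA]
   → A = (-8, 4)

A = (-8, 4)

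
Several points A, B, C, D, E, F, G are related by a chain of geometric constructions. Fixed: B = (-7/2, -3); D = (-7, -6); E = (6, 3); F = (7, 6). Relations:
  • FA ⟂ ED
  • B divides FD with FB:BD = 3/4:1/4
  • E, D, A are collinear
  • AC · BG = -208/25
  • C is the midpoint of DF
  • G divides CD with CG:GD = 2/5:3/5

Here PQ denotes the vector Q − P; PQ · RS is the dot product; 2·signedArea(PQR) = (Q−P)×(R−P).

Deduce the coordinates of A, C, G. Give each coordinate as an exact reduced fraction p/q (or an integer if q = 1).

1. A_x = 202/25  [E, D, A are collinear ∩ FA ⟂ ED]
2. A_y = 111/25  [E, D, A are collinear ∩ FA ⟂ ED]
   → A = (202/25, 111/25)
3. C_x = 0  [C is the midpoint of DF]
4. C_y = 0  [C is the midpoint of DF]
   → C = (0, 0)
5. G_x = -14/5  [G divides CD with CG:GD = 2/5:3/5]
6. G_y = -12/5  [G divides CD with CG:GD = 2/5:3/5]
   → G = (-14/5, -12/5)

A = (202/25, 111/25)
C = (0, 0)
G = (-14/5, -12/5)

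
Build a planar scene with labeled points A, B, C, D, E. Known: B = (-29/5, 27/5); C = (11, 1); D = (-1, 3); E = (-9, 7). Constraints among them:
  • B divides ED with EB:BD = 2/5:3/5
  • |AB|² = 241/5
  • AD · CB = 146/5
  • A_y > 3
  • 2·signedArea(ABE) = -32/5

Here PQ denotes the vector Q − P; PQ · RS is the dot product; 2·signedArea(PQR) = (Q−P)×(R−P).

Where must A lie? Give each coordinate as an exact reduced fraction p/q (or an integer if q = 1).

1. A_x = 1  [2·signedArea(ABE) = -32/5 ∩ AD · CB = 146/5]
2. A_y = 4  [2·signedArea(ABE) = -32/5 ∩ AD · CB = 146/5]
   → A = (1, 4)

A = (1, 4)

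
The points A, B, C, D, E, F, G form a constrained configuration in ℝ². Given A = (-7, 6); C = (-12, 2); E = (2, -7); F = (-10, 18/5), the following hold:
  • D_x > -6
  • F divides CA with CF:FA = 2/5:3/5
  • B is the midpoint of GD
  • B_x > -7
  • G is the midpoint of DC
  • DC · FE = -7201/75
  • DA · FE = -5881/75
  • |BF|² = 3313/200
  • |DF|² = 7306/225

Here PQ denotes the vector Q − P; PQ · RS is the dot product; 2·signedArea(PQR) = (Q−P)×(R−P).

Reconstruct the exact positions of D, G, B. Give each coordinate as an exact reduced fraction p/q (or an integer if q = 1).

1. D_x = -5  [line -12·x + 53/5·y + -5189/75 = 0 ∩ |DF|² = 7306/225]
2. D_y = 13/15  [line -12·x + 53/5·y + -5189/75 = 0 ∩ |DF|² = 7306/225]
   → D = (-5, 13/15)
3. G_x = -17/2  [G is the midpoint of DC]
4. G_y = 43/30  [G is the midpoint of DC]
   → G = (-17/2, 43/30)
5. B_x = -27/4  [B is the midpoint of GD]
6. B_y = 23/20  [B is the midpoint of GD]
   → B = (-27/4, 23/20)

B = (-27/4, 23/20)
D = (-5, 13/15)
G = (-17/2, 43/30)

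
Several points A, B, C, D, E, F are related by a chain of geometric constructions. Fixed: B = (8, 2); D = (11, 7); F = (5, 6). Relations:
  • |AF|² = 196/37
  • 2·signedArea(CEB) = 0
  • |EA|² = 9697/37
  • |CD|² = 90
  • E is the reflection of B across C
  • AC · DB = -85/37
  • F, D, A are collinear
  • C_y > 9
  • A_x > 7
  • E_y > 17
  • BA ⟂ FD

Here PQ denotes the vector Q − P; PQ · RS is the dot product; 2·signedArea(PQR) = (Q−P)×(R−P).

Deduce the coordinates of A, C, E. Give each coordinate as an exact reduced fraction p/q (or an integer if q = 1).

1. A_x = 269/37  [F, D, A are collinear ∩ BA ⟂ FD]
2. A_y = 236/37  [F, D, A are collinear ∩ BA ⟂ FD]
   → A = (269/37, 236/37)
3. C_x = 2  [line -3·x + -5·y + 56 = 0 ∩ |CD|² = 90]
4. C_y = 10  [line -3·x + -5·y + 56 = 0 ∩ |CD|² = 90]
   → C = (2, 10)
5. E_x = -4  [2·signedArea(CEB) = 0 ∩ E is the reflection of B across C]
6. E_y = 18  [2·signedArea(CEB) = 0 ∩ E is the reflection of B across C]
   → E = (-4, 18)

A = (269/37, 236/37)
C = (2, 10)
E = (-4, 18)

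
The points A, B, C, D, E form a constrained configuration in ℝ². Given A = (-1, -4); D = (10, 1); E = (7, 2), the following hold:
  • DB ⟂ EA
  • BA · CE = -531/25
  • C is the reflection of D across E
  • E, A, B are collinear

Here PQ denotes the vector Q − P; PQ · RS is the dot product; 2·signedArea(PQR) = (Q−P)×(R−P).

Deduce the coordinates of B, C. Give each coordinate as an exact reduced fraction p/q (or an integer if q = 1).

B = (211/25, 77/25)
C = (4, 3)

1. B_x = 211/25  [E, A, B are collinear ∩ DB ⟂ EA]
2. B_y = 77/25  [E, A, B are collinear ∩ DB ⟂ EA]
   → B = (211/25, 77/25)
3. C_x = 4  [C is the reflection of D across E]
4. C_y = 3  [C is the reflection of D across E]
   → C = (4, 3)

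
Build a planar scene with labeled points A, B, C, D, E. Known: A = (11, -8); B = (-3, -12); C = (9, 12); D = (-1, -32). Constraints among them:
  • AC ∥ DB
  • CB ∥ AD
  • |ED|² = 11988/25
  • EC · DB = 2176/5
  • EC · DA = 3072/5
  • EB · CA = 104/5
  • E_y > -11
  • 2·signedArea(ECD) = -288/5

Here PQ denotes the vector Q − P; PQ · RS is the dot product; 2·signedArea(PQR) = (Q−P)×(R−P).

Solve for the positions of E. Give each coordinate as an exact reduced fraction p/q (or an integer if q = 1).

1. E_x = 13/5  [EC · DB = 2176/5 ∩ EC · DA = 3072/5]
2. E_y = -52/5  [EC · DB = 2176/5 ∩ EC · DA = 3072/5]
   → E = (13/5, -52/5)

E = (13/5, -52/5)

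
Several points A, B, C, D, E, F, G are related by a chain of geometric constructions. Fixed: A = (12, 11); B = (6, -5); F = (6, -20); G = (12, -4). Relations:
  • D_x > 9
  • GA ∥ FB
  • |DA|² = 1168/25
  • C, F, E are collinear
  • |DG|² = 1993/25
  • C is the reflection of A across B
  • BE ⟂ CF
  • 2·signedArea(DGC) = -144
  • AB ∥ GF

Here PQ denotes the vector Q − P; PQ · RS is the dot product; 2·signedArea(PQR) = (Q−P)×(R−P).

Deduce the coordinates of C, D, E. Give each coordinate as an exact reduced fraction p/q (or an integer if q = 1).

C = (0, -21)
D = (48/5, 23/5)
E = (312/37, -725/37)

1. C_x = 0  [C is the reflection of A across B]
2. C_y = -21  [C is the reflection of A across B]
   → C = (0, -21)
3. D_x = 48/5  [line 17·x + -12·y + -108 = 0 ∩ |DG|² = 1993/25]
4. D_y = 23/5  [line 17·x + -12·y + -108 = 0 ∩ |DG|² = 1993/25]
   → D = (48/5, 23/5)
5. E_x = 312/37  [C, F, E are collinear ∩ BE ⟂ CF]
6. E_y = -725/37  [C, F, E are collinear ∩ BE ⟂ CF]
   → E = (312/37, -725/37)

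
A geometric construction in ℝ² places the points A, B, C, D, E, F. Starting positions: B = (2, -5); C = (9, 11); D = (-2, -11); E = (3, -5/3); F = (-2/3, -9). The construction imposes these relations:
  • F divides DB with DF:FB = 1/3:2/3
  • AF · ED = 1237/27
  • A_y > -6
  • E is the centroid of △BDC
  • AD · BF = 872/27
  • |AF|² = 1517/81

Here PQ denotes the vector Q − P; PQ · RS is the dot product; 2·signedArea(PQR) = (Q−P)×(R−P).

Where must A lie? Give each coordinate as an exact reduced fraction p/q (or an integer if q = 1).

A = (13/9, -47/9)

1. A_x = 13/9  [AF · ED = 1237/27 ∩ AD · BF = 872/27]
2. A_y = -47/9  [AF · ED = 1237/27 ∩ AD · BF = 872/27]
   → A = (13/9, -47/9)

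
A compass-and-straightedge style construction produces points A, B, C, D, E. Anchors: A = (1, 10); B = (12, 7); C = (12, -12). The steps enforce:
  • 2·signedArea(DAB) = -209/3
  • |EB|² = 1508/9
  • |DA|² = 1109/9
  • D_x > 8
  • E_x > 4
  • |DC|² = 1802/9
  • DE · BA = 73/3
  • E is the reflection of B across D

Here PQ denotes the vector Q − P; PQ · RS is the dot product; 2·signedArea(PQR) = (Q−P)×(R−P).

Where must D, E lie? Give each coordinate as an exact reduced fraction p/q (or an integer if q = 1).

D = (25/3, 5/3)
E = (14/3, -11/3)

1. D_x = 25/3  [line 3·x + 11·y + -130/3 = 0 ∩ |DA|² = 1109/9]
2. D_y = 5/3  [line 3·x + 11·y + -130/3 = 0 ∩ |DA|² = 1109/9]
   → D = (25/3, 5/3)
3. E_x = 14/3  [E is the reflection of B across D]
4. E_y = -11/3  [E is the reflection of B across D]
   → E = (14/3, -11/3)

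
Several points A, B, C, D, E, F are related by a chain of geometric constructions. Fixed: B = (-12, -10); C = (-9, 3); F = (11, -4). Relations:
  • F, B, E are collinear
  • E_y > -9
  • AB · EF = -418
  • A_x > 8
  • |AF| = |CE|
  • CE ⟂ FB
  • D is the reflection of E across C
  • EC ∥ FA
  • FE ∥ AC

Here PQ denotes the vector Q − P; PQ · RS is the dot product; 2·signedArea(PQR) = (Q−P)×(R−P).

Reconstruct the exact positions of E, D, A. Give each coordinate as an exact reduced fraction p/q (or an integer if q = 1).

A = (4529/565, 4203/565)
D = (-6771/565, 8158/565)
E = (-3399/565, -4768/565)

1. E_x = -3399/565  [F, B, E are collinear ∩ CE ⟂ FB]
2. E_y = -4768/565  [F, B, E are collinear ∩ CE ⟂ FB]
   → E = (-3399/565, -4768/565)
3. D_x = -6771/565  [D is the reflection of E across C]
4. D_y = 8158/565  [D is the reflection of E across C]
   → D = (-6771/565, 8158/565)
5. A_x = 4529/565  [FE ∥ AC ∩ EC ∥ FA]
6. A_y = 4203/565  [FE ∥ AC ∩ EC ∥ FA]
   → A = (4529/565, 4203/565)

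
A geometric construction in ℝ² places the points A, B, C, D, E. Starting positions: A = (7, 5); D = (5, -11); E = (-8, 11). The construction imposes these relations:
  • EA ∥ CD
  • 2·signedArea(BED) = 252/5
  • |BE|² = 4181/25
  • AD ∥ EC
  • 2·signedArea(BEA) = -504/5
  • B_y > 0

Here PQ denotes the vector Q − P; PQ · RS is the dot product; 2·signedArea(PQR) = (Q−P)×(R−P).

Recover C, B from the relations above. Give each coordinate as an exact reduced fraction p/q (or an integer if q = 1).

B = (1/5, 1)
C = (-10, -5)

1. C_x = -10  [EA ∥ CD ∩ AD ∥ EC]
2. C_y = -5  [EA ∥ CD ∩ AD ∥ EC]
   → C = (-10, -5)
3. B_x = 1/5  [2·signedArea(BEA) = -504/5 ∩ 2·signedArea(BED) = 252/5]
4. B_y = 1  [2·signedArea(BEA) = -504/5 ∩ 2·signedArea(BED) = 252/5]
   → B = (1/5, 1)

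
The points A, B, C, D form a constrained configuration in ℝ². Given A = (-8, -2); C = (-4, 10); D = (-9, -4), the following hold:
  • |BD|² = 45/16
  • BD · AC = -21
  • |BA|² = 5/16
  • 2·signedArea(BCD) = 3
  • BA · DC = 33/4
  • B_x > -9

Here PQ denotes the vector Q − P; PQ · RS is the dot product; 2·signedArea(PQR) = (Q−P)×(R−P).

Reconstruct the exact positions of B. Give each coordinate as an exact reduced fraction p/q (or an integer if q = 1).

1. B_x = -33/4  [BA · DC = 33/4 ∩ 2·signedArea(BCD) = 3]
2. B_y = -5/2  [BA · DC = 33/4 ∩ 2·signedArea(BCD) = 3]
   → B = (-33/4, -5/2)

B = (-33/4, -5/2)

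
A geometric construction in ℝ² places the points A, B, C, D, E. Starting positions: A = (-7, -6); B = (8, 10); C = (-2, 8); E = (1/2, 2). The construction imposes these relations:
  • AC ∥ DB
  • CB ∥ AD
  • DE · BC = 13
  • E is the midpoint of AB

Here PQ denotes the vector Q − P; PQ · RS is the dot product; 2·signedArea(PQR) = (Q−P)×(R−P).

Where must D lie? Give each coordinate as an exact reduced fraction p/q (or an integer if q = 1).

1. D_x = 3  [AC ∥ DB ∩ CB ∥ AD]
2. D_y = -4  [AC ∥ DB ∩ CB ∥ AD]
   → D = (3, -4)

D = (3, -4)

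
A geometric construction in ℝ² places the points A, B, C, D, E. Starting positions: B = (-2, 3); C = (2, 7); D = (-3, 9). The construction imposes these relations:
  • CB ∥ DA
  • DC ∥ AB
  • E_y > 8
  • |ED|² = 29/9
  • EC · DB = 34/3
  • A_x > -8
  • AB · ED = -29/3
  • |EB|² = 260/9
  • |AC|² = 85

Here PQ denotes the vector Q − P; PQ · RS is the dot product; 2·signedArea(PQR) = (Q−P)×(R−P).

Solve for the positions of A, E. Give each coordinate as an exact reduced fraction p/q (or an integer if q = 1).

A = (-7, 5)
E = (-4/3, 25/3)

1. A_x = -7  [DC ∥ AB ∩ CB ∥ DA]
2. A_y = 5  [DC ∥ AB ∩ CB ∥ DA]
   → A = (-7, 5)
3. E_x = -4/3  [EC · DB = 34/3 ∩ AB · ED = -29/3]
4. E_y = 25/3  [EC · DB = 34/3 ∩ AB · ED = -29/3]
   → E = (-4/3, 25/3)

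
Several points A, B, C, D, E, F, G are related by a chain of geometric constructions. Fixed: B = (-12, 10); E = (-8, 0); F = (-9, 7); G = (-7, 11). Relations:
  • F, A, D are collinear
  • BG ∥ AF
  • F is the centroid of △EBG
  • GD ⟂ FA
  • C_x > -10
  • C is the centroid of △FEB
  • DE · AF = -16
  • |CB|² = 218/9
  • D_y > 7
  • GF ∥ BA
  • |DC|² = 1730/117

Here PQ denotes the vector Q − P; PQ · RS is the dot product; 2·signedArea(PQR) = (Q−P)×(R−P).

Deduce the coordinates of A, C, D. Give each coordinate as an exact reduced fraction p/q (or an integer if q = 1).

A = (-14, 6)
C = (-29/3, 17/3)
D = (-82/13, 98/13)

1. A_x = -14  [BG ∥ AF ∩ GF ∥ BA]
2. A_y = 6  [BG ∥ AF ∩ GF ∥ BA]
   → A = (-14, 6)
3. C_x = -29/3  [C is the centroid of △FEB]
4. C_y = 17/3  [C is the centroid of △FEB]
   → C = (-29/3, 17/3)
5. D_x = -82/13  [F, A, D are collinear ∩ GD ⟂ FA]
6. D_y = 98/13  [F, A, D are collinear ∩ GD ⟂ FA]
   → D = (-82/13, 98/13)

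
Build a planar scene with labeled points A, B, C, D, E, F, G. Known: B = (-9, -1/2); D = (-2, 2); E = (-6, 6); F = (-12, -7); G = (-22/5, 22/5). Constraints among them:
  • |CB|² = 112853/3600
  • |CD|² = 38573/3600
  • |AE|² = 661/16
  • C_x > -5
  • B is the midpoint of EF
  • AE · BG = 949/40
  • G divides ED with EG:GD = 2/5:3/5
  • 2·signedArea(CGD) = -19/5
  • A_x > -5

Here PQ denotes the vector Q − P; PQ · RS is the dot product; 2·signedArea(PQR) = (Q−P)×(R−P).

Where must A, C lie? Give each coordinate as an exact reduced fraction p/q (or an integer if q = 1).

1. A_x = -9/2  [line -23/5·x + -49/10·y + -877/40 = 0 ∩ |AE|² = 661/16]
2. A_y = -1/4  [line -23/5·x + -49/10·y + -877/40 = 0 ∩ |AE|² = 661/16]
   → A = (-9/2, -1/4)
3. C_x = -149/30  [line 12/5·x + 12/5·y + 19/5 = 0 ∩ |CB|² = 112853/3600]
4. C_y = 203/60  [line 12/5·x + 12/5·y + 19/5 = 0 ∩ |CB|² = 112853/3600]
   → C = (-149/30, 203/60)

A = (-9/2, -1/4)
C = (-149/30, 203/60)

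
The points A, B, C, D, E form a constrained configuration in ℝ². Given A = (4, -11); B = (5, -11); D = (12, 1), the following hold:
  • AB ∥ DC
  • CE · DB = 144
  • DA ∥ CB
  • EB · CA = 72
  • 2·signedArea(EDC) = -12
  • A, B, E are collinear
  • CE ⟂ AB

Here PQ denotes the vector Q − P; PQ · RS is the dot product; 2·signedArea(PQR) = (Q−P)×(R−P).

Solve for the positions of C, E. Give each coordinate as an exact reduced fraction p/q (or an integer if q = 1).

1. C_x = 13  [DA ∥ CB ∩ AB ∥ DC]
2. C_y = 1  [DA ∥ CB ∩ AB ∥ DC]
   → C = (13, 1)
3. E_x = 13  [A, B, E are collinear ∩ CE ⟂ AB]
4. E_y = -11  [A, B, E are collinear ∩ CE ⟂ AB]
   → E = (13, -11)

C = (13, 1)
E = (13, -11)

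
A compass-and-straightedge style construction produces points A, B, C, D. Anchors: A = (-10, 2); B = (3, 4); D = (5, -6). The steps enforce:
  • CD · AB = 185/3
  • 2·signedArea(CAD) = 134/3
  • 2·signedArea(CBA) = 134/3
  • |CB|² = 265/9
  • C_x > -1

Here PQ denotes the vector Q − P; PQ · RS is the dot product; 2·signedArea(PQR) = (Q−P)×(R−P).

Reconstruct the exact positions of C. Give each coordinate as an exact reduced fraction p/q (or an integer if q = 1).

C = (-2/3, 0)

1. C_x = -2/3  [2·signedArea(CAD) = 134/3 ∩ 2·signedArea(CBA) = 134/3]
2. C_y = 0  [2·signedArea(CAD) = 134/3 ∩ 2·signedArea(CBA) = 134/3]
   → C = (-2/3, 0)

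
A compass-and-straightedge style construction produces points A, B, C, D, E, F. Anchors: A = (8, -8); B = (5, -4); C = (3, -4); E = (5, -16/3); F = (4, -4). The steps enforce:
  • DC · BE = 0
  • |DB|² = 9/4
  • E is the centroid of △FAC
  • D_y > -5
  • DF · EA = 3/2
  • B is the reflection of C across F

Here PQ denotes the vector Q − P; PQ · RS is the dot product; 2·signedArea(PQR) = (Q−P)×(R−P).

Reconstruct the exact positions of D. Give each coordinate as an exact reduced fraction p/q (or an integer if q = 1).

D = (7/2, -4)

1. D_x = 7/2  [DC · BE = 0 ∩ DF · EA = 3/2]
2. D_y = -4  [DC · BE = 0 ∩ DF · EA = 3/2]
   → D = (7/2, -4)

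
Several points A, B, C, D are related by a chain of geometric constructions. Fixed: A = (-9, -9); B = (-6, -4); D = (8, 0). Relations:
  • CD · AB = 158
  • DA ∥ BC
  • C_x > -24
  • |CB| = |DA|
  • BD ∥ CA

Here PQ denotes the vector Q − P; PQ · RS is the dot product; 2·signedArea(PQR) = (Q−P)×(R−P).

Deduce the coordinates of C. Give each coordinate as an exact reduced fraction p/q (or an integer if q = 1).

C = (-23, -13)

1. C_x = -23  [BD ∥ CA ∩ DA ∥ BC]
2. C_y = -13  [BD ∥ CA ∩ DA ∥ BC]
   → C = (-23, -13)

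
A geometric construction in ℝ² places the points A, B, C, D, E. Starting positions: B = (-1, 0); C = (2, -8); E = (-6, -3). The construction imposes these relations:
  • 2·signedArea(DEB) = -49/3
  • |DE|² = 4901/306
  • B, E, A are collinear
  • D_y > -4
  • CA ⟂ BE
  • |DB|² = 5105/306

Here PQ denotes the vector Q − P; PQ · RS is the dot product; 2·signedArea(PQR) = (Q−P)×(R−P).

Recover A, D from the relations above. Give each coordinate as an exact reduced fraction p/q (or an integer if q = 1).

A = (-79/34, -27/34)
D = (-215/102, -401/102)

1. A_x = -79/34  [B, E, A are collinear ∩ CA ⟂ BE]
2. A_y = -27/34  [B, E, A are collinear ∩ CA ⟂ BE]
   → A = (-79/34, -27/34)
3. D_x = -215/102  [line -3·x + 5·y + 40/3 = 0 ∩ |DE|² = 4901/306]
4. D_y = -401/102  [line -3·x + 5·y + 40/3 = 0 ∩ |DE|² = 4901/306]
   → D = (-215/102, -401/102)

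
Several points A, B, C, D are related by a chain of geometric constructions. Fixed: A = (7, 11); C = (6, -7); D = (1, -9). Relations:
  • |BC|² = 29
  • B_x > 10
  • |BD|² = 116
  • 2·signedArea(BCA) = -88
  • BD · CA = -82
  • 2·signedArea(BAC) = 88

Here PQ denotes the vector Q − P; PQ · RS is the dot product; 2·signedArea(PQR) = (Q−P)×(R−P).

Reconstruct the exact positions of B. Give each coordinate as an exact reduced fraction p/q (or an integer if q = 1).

B = (11, -5)

1. B_x = 11  [2·signedArea(BCA) = -88 ∩ BD · CA = -82]
2. B_y = -5  [2·signedArea(BCA) = -88 ∩ BD · CA = -82]
   → B = (11, -5)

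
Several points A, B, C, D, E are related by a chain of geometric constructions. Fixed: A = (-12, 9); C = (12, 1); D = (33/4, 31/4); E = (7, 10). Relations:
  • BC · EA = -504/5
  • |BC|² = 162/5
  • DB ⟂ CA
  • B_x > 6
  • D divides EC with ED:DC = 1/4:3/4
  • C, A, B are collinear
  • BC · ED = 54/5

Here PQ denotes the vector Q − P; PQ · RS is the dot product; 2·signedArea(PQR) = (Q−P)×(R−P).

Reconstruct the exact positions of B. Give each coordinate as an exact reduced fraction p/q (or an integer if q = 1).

B = (33/5, 14/5)

1. B_x = 33/5  [C, A, B are collinear ∩ DB ⟂ CA]
2. B_y = 14/5  [C, A, B are collinear ∩ DB ⟂ CA]
   → B = (33/5, 14/5)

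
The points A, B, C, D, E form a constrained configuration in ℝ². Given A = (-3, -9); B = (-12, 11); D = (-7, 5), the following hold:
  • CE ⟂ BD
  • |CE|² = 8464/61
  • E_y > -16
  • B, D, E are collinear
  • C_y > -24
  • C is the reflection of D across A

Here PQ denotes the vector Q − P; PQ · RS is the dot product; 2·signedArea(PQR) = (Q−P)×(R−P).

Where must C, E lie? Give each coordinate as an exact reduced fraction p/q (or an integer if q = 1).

1. C_x = 1  [C is the reflection of D across A]
2. C_y = -23  [C is the reflection of D across A]
   → C = (1, -23)
3. E_x = 613/61  [B, D, E are collinear ∩ CE ⟂ BD]
4. E_y = -943/61  [B, D, E are collinear ∩ CE ⟂ BD]
   → E = (613/61, -943/61)

C = (1, -23)
E = (613/61, -943/61)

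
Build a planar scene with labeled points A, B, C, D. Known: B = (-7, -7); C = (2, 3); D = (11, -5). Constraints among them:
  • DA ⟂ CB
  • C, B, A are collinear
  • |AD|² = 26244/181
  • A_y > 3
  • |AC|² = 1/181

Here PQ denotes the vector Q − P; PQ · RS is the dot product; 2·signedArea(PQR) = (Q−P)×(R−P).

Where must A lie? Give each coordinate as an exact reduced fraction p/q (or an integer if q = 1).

1. A_x = 371/181  [C, B, A are collinear ∩ DA ⟂ CB]
2. A_y = 553/181  [C, B, A are collinear ∩ DA ⟂ CB]
   → A = (371/181, 553/181)

A = (371/181, 553/181)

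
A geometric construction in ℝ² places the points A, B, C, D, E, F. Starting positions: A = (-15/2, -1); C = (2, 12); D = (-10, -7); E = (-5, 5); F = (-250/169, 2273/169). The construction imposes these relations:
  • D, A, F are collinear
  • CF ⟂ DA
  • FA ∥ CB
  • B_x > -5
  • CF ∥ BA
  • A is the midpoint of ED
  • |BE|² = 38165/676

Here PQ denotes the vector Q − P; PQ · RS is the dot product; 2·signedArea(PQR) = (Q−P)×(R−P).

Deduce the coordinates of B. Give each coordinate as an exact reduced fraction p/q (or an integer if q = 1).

B = (-1359/338, -414/169)

1. B_x = -1359/338  [CF ∥ BA ∩ FA ∥ CB]
2. B_y = -414/169  [CF ∥ BA ∩ FA ∥ CB]
   → B = (-1359/338, -414/169)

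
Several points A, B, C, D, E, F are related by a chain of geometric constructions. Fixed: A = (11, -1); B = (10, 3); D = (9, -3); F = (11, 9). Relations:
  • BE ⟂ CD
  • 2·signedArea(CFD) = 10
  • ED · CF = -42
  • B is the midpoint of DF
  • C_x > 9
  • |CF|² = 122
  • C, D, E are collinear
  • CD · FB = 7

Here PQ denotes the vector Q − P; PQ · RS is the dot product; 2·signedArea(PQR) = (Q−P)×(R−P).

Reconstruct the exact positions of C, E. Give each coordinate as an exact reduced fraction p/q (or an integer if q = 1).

C = (10, -2)
E = (25/2, 1/2)

1. C_x = 10  [CD · FB = 7 ∩ 2·signedArea(CFD) = 10]
2. C_y = -2  [CD · FB = 7 ∩ 2·signedArea(CFD) = 10]
   → C = (10, -2)
3. E_x = 25/2  [C, D, E are collinear ∩ BE ⟂ CD]
4. E_y = 1/2  [C, D, E are collinear ∩ BE ⟂ CD]
   → E = (25/2, 1/2)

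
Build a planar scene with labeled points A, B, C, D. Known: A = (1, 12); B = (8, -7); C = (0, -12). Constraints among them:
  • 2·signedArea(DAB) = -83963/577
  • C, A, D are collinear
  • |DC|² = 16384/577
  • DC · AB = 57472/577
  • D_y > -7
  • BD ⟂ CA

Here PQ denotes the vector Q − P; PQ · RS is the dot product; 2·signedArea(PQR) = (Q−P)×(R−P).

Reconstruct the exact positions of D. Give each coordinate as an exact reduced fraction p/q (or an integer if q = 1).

1. D_x = 128/577  [C, A, D are collinear ∩ BD ⟂ CA]
2. D_y = -3852/577  [C, A, D are collinear ∩ BD ⟂ CA]
   → D = (128/577, -3852/577)

D = (128/577, -3852/577)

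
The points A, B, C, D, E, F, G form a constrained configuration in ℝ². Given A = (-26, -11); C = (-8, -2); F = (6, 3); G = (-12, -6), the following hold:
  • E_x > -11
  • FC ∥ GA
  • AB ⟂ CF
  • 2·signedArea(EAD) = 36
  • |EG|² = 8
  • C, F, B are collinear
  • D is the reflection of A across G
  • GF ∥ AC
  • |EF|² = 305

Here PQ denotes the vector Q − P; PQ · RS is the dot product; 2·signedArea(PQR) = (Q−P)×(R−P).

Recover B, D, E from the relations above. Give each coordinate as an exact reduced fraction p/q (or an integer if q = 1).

B = (-5926/221, -1927/221)
D = (2, -1)
E = (-10, -4)

1. B_x = -5926/221  [C, F, B are collinear ∩ AB ⟂ CF]
2. B_y = -1927/221  [C, F, B are collinear ∩ AB ⟂ CF]
   → B = (-5926/221, -1927/221)
3. D_x = 2  [D is the reflection of A across G]
4. D_y = -1  [D is the reflection of A across G]
   → D = (2, -1)
5. E_x = -10  [line -10·x + 28·y + 12 = 0 ∩ |EG|² = 8]
6. E_y = -4  [line -10·x + 28·y + 12 = 0 ∩ |EG|² = 8]
   → E = (-10, -4)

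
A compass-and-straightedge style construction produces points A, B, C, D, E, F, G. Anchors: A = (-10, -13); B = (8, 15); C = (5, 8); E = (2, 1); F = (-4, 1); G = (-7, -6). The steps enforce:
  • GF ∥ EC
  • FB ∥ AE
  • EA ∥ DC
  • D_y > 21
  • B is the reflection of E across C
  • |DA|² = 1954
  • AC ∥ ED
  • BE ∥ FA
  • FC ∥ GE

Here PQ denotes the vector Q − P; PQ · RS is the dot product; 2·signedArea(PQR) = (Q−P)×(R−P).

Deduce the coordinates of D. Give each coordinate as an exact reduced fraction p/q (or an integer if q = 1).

D = (17, 22)

1. D_x = 17  [EA ∥ DC ∩ AC ∥ ED]
2. D_y = 22  [EA ∥ DC ∩ AC ∥ ED]
   → D = (17, 22)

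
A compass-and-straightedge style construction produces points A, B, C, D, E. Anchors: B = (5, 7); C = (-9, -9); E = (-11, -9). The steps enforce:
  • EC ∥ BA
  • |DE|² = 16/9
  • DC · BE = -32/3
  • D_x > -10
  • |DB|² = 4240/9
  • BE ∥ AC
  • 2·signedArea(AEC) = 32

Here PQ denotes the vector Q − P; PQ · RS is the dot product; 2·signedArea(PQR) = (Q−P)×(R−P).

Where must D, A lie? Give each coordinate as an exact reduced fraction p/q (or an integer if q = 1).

A = (7, 7)
D = (-29/3, -9)

1. D_x = -29/3  [line 16·x + 16·y + 896/3 = 0 ∩ |DE|² = 16/9]
2. D_y = -9  [line 16·x + 16·y + 896/3 = 0 ∩ |DE|² = 16/9]
   → D = (-29/3, -9)
3. A_x = 7  [BE ∥ AC ∩ EC ∥ BA]
4. A_y = 7  [BE ∥ AC ∩ EC ∥ BA]
   → A = (7, 7)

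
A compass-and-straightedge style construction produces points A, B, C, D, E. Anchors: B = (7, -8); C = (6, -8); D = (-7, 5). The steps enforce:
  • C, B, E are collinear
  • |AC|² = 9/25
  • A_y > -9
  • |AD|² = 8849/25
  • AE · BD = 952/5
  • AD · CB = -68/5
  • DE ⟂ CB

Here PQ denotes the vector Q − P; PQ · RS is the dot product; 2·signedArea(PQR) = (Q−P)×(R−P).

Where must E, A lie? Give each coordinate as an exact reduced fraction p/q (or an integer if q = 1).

A = (33/5, -8)
E = (-7, -8)

1. E_x = -7  [C, B, E are collinear ∩ DE ⟂ CB]
2. E_y = -8  [C, B, E are collinear ∩ DE ⟂ CB]
   → E = (-7, -8)
3. A_x = 33/5  [AE · BD = 952/5 ∩ AD · CB = -68/5]
4. A_y = -8  [AE · BD = 952/5 ∩ AD · CB = -68/5]
   → A = (33/5, -8)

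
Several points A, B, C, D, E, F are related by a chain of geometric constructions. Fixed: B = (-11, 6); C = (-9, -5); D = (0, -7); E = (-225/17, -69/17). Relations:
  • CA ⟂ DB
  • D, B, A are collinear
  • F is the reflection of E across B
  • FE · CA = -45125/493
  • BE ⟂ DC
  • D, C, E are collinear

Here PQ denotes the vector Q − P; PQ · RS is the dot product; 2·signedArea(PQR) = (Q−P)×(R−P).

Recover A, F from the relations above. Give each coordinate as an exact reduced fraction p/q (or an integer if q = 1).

A = (-275/58, -81/58)
F = (-149/17, 273/17)

1. A_x = -275/58  [D, B, A are collinear ∩ CA ⟂ DB]
2. A_y = -81/58  [D, B, A are collinear ∩ CA ⟂ DB]
   → A = (-275/58, -81/58)
3. F_x = -149/17  [F is the reflection of E across B]
4. F_y = 273/17  [F is the reflection of E across B]
   → F = (-149/17, 273/17)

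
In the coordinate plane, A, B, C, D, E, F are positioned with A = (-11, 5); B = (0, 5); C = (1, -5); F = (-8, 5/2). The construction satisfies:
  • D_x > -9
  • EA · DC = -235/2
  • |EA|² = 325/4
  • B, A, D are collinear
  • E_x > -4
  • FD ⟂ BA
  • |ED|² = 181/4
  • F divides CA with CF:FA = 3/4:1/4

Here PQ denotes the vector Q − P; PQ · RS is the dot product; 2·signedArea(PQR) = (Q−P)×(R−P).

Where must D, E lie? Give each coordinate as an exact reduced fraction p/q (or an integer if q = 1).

1. D_x = -8  [B, A, D are collinear ∩ FD ⟂ BA]
2. D_y = 5  [B, A, D are collinear ∩ FD ⟂ BA]
   → D = (-8, 5)
3. E_x = -7/2  [line -9·x + 10·y + -63/2 = 0 ∩ |ED|² = 181/4]
4. E_y = 0  [line -9·x + 10·y + -63/2 = 0 ∩ |ED|² = 181/4]
   → E = (-7/2, 0)

D = (-8, 5)
E = (-7/2, 0)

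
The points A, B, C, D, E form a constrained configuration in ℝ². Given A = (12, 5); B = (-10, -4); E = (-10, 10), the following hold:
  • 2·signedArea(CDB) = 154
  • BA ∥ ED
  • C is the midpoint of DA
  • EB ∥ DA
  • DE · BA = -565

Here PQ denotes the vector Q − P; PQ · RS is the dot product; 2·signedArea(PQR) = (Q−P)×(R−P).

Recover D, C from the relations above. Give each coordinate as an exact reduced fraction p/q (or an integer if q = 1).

1. D_x = 12  [EB ∥ DA ∩ BA ∥ ED]
2. D_y = 19  [EB ∥ DA ∩ BA ∥ ED]
   → D = (12, 19)
3. C_x = 12  [C is the midpoint of DA]
4. C_y = 12  [C is the midpoint of DA]
   → C = (12, 12)

C = (12, 12)
D = (12, 19)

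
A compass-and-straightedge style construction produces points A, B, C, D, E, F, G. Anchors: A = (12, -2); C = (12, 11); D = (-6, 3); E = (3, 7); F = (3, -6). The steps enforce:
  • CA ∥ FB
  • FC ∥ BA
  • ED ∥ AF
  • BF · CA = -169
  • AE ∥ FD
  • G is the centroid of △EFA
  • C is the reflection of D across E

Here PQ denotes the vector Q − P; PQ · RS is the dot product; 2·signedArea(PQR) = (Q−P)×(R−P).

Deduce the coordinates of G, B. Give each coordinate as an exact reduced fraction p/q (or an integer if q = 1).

B = (3, -19)
G = (6, -1/3)

1. G_x = 6  [G is the centroid of △EFA]
2. G_y = -1/3  [G is the centroid of △EFA]
   → G = (6, -1/3)
3. B_x = 3  [FC ∥ BA ∩ CA ∥ FB]
4. B_y = -19  [FC ∥ BA ∩ CA ∥ FB]
   → B = (3, -19)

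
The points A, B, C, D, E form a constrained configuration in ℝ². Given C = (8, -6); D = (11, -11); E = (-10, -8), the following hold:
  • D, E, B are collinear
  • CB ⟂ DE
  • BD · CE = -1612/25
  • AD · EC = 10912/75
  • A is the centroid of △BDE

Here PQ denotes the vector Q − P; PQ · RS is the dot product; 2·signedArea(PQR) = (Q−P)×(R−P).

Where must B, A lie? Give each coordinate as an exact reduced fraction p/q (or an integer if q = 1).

1. B_x = 184/25  [D, E, B are collinear ∩ CB ⟂ DE]
2. B_y = -262/25  [D, E, B are collinear ∩ CB ⟂ DE]
   → B = (184/25, -262/25)
3. A_x = 209/75  [A is the centroid of △BDE]
4. A_y = -737/75  [A is the centroid of △BDE]
   → A = (209/75, -737/75)

A = (209/75, -737/75)
B = (184/25, -262/25)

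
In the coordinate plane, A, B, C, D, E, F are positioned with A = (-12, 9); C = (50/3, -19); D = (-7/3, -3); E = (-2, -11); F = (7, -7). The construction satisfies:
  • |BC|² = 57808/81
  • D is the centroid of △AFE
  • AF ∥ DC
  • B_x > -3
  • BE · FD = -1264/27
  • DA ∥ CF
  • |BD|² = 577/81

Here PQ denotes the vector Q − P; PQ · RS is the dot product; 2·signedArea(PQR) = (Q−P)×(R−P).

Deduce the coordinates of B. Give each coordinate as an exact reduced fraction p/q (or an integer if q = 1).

B = (-22/9, -1/3)

1. B_x = -22/9  [line 28/3·x + -4·y + 580/27 = 0 ∩ |BD|² = 577/81]
2. B_y = -1/3  [line 28/3·x + -4·y + 580/27 = 0 ∩ |BD|² = 577/81]
   → B = (-22/9, -1/3)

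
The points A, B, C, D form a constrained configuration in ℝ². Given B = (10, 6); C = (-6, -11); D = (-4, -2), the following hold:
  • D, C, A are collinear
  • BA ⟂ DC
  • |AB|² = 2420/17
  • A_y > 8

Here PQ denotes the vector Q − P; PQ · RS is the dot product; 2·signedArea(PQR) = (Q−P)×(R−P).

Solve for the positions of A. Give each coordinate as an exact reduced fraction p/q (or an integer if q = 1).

1. A_x = -28/17  [D, C, A are collinear ∩ BA ⟂ DC]
2. A_y = 146/17  [D, C, A are collinear ∩ BA ⟂ DC]
   → A = (-28/17, 146/17)

A = (-28/17, 146/17)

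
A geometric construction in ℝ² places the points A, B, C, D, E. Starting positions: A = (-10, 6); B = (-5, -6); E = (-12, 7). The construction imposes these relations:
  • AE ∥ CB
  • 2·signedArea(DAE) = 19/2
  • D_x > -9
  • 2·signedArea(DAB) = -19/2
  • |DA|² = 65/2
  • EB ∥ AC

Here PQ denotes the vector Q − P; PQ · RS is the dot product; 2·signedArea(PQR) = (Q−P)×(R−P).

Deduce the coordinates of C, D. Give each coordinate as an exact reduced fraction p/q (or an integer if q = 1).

1. C_x = -3  [AE ∥ CB ∩ EB ∥ AC]
2. C_y = -7  [AE ∥ CB ∩ EB ∥ AC]
   → C = (-3, -7)
3. D_x = -17/2  [2·signedArea(DAE) = 19/2 ∩ 2·signedArea(DAB) = -19/2]
4. D_y = 1/2  [2·signedArea(DAE) = 19/2 ∩ 2·signedArea(DAB) = -19/2]
   → D = (-17/2, 1/2)

C = (-3, -7)
D = (-17/2, 1/2)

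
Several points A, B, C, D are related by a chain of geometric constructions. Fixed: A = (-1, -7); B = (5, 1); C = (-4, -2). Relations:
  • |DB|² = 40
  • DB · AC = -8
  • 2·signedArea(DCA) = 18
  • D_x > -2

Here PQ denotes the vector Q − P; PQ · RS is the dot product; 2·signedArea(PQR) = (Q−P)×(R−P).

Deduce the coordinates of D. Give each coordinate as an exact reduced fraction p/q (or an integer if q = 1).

D = (-1, -1)

1. D_x = -1  [2·signedArea(DCA) = 18 ∩ DB · AC = -8]
2. D_y = -1  [2·signedArea(DCA) = 18 ∩ DB · AC = -8]
   → D = (-1, -1)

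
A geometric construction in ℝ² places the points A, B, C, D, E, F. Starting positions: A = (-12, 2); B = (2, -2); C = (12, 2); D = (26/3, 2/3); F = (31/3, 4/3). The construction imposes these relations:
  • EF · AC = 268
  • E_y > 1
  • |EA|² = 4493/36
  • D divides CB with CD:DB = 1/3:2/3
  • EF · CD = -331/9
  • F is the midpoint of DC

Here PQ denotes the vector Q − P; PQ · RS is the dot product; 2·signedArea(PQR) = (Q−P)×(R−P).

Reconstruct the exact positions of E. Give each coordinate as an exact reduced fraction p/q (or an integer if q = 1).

1. E_x = -5/6  [EF · AC = 268 ∩ EF · CD = -331/9]
2. E_y = 5/3  [EF · AC = 268 ∩ EF · CD = -331/9]
   → E = (-5/6, 5/3)

E = (-5/6, 5/3)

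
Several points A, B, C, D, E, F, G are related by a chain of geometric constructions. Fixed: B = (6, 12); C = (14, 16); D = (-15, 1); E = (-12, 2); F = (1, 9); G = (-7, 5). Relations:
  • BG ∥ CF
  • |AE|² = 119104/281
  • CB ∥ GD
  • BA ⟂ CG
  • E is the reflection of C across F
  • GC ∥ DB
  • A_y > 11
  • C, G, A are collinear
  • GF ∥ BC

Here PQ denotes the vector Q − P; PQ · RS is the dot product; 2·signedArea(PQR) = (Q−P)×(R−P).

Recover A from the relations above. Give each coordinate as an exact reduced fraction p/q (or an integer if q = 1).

A = (1708/281, 3330/281)

1. A_x = 1708/281  [C, G, A are collinear ∩ BA ⟂ CG]
2. A_y = 3330/281  [C, G, A are collinear ∩ BA ⟂ CG]
   → A = (1708/281, 3330/281)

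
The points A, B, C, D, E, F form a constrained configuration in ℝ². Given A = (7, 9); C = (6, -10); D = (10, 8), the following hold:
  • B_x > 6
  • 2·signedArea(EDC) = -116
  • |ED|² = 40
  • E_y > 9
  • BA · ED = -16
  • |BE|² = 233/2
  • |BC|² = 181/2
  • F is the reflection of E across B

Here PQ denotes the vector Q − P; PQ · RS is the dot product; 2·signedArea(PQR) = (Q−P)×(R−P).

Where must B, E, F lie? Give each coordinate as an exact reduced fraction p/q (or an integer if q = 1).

1. E_x = 4  [line 18·x + -4·y + -32 = 0 ∩ |ED|² = 40]
2. E_y = 10  [line 18·x + -4·y + -32 = 0 ∩ |ED|² = 40]
   → E = (4, 10)
3. B_x = 13/2  [line -6·x + 2·y + 40 = 0 ∩ |BC|² = 181/2]
4. B_y = -1/2  [line -6·x + 2·y + 40 = 0 ∩ |BC|² = 181/2]
   → B = (13/2, -1/2)
5. F_x = 9  [F is the reflection of E across B]
6. F_y = -11  [F is the reflection of E across B]
   → F = (9, -11)

B = (13/2, -1/2)
E = (4, 10)
F = (9, -11)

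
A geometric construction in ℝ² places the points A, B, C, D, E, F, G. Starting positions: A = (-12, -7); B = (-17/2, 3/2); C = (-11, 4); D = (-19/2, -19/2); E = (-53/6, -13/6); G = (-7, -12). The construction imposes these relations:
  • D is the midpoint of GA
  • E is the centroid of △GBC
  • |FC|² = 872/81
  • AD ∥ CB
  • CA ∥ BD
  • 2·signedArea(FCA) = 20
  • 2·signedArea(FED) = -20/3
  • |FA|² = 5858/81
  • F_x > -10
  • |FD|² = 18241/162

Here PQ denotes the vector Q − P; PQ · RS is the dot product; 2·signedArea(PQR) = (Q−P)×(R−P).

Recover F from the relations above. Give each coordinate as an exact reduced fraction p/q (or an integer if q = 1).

F = (-85/9, 10/9)

1. F_x = -85/9  [line 22/3·x + -2/3·y + 70 = 0 ∩ |FA|² = 5858/81]
2. F_y = 10/9  [line 22/3·x + -2/3·y + 70 = 0 ∩ |FA|² = 5858/81]
   → F = (-85/9, 10/9)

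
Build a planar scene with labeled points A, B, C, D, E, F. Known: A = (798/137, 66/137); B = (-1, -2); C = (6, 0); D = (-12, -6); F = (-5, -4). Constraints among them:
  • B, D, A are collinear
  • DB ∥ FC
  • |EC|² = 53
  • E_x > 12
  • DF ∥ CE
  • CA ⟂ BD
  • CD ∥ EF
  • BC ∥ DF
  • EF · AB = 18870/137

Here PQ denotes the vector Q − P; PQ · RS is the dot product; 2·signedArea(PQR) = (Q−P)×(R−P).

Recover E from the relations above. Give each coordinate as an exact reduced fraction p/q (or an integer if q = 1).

1. E_x = 13  [CD ∥ EF ∩ DF ∥ CE]
2. E_y = 2  [CD ∥ EF ∩ DF ∥ CE]
   → E = (13, 2)

E = (13, 2)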